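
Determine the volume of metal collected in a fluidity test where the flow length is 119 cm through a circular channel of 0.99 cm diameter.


Formula: V = pi * (d/2)^2 * L  (cylinder volume)
Radius = 0.99/2 = 0.495 cm
V = pi * 0.495^2 * 119 = 91.6025 cm^3

Final answer: 91.6025 cm^3


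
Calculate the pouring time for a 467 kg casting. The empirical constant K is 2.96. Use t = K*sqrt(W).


Formula: t = K * sqrt(W)
sqrt(W) = sqrt(467) = 21.61018
t = 2.96 * 21.61018 = 63.9661 s

Final answer: 63.9661 s


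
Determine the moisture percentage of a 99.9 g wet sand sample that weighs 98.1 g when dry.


Formula: MC = (W_wet - W_dry) / W_wet * 100
Water mass = 99.9 - 98.1 = 1.8 g
MC = 1.8 / 99.9 * 100 = 1.8018%


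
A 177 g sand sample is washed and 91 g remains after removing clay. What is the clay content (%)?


Formula: Clay% = (W_total - W_washed) / W_total * 100
Clay mass = 177 - 91 = 86 g
Clay% = 86 / 177 * 100 = 48.5876%


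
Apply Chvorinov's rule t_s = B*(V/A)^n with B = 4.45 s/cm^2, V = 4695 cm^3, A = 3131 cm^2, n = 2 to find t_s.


Formula: t_s = B * (V/A)^n  (Chvorinov's rule, n=2)
Modulus M = V/A = 4695/3131 = 1.499521 cm
M^2 = 1.499521^2 = 2.248563 cm^2
t_s = 4.45 * 2.248563 = 10.0061 s

Answer: 10.0061 s


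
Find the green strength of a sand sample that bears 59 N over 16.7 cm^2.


Formula: Compressive Strength = Force / Area
Strength = 59 N / 16.7 cm^2 = 3.5329 N/cm^2

Final answer: 3.5329 N/cm^2


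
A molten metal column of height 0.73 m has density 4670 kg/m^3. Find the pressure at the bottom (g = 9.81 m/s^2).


Formula: P = rho * g * h
rho * g = 4670 * 9.81 = 45812.7 N/m^3
P = 45812.7 * 0.73 = 33443.2710 Pa


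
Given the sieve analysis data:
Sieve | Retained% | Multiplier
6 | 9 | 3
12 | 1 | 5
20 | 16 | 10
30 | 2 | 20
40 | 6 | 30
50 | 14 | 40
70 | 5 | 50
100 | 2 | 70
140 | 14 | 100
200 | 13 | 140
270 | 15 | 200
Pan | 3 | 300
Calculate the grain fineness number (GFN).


Formula: GFN = sum(pct * multiplier) / sum(pct)
sum(pct * multiplier) = 8482
sum(pct) = 100
GFN = 8482 / 100 = 84.82

84.82


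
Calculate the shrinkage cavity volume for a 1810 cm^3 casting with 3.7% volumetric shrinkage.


Formula: V_shrink = V_casting * shrinkage_pct / 100
V_shrink = 1810 cm^3 * 3.7 / 100 = 66.9700 cm^3

Final answer: 66.9700 cm^3


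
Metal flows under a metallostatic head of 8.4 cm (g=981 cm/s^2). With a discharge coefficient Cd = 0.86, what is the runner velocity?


Formula: v = Cd * sqrt(2 * g * h)  (Torricelli with discharge coefficient)
2*g*h = 2 * 981 * 8.4 = 16480.8 cm^2/s^2
sqrt(16480.8) = 128.37757 cm/s
v = 0.86 * 128.37757 = 110.4047 cm/s

Answer: 110.4047 cm/s


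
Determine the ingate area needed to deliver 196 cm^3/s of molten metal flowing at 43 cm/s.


Formula: A_ingate = Q / v  (continuity equation)
A = 196 cm^3/s / 43 cm/s = 4.5581 cm^2

Final answer: 4.5581 cm^2


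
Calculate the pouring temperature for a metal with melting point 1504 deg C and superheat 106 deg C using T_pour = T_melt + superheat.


Formula: T_pour = T_melt + Superheat
T_pour = 1504 + 106 = 1610 deg C


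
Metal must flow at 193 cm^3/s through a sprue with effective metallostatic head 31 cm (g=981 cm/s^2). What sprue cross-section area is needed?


Formula: v = sqrt(2*g*h), A = Q/v
Velocity: v = sqrt(2 * 981 * 31) = sqrt(60822) = 246.6212 cm/s
Sprue area: A = Q / v = 193 / 246.6212 = 0.7826 cm^2

Final answer: 0.7826 cm^2


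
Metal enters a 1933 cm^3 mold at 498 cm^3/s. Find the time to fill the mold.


Formula: t_fill = V_mold / Q_flow
t = 1933 cm^3 / 498 cm^3/s = 3.8815 s

Final answer: 3.8815 s


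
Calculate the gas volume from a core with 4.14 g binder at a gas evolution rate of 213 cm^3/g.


Formula: V_gas = W_binder * gas_evolution_rate
V = 4.14 g * 213 cm^3/g = 881.8200 cm^3

881.8200 cm^3


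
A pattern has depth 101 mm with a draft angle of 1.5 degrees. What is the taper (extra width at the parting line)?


Formula: taper = depth * tan(draft_angle)
tan(1.5 deg) = 0.0261859
taper = 101 mm * 0.0261859 = 2.6448 mm

Final answer: 2.6448 mm


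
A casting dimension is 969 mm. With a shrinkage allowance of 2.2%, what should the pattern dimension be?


Formula: L_pattern = L_casting * (1 + shrinkage_rate/100)
Shrinkage factor = 1 + 2.2/100 = 1.022
L_pattern = 969 mm * 1.022 = 990.3180 mm


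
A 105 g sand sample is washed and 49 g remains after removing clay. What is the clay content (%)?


Formula: Clay% = (W_total - W_washed) / W_total * 100
Clay mass = 105 - 49 = 56 g
Clay% = 56 / 105 * 100 = 53.3333%


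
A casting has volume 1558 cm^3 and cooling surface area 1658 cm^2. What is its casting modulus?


Formula: Casting Modulus M = V / A
M = 1558 cm^3 / 1658 cm^2 = 0.9397 cm


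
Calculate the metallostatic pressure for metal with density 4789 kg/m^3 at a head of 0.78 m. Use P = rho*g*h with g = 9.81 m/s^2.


Formula: P = rho * g * h
rho * g = 4789 * 9.81 = 46980.09 N/m^3
P = 46980.09 * 0.78 = 36644.4702 Pa


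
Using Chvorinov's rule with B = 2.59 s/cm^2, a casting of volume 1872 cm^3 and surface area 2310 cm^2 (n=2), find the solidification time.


Formula: t_s = B * (V/A)^n  (Chvorinov's rule, n=2)
Modulus M = V/A = 1872/2310 = 0.810390 cm
M^2 = 0.810390^2 = 0.656732 cm^2
t_s = 2.59 * 0.656732 = 1.7009 s


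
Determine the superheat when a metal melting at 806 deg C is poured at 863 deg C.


Formula: Superheat = T_pour - T_melt
Superheat = 863 - 806 = 57 deg C

Answer: 57 deg C


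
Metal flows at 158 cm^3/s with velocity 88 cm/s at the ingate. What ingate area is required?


Formula: A_ingate = Q / v  (continuity equation)
A = 158 cm^3/s / 88 cm/s = 1.7955 cm^2


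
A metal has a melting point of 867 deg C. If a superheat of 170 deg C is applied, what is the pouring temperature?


Formula: T_pour = T_melt + Superheat
T_pour = 867 + 170 = 1037 deg C

1037 deg C


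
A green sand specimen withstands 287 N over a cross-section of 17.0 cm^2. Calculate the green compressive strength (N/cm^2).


Formula: Compressive Strength = Force / Area
Strength = 287 N / 17.0 cm^2 = 16.8824 N/cm^2

Answer: 16.8824 N/cm^2


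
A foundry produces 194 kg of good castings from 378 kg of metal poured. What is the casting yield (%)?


Formula: Casting Yield = (W_good / W_total) * 100
Yield = (194 kg / 378 kg) * 100 = 51.3228%

Final answer: 51.3228%


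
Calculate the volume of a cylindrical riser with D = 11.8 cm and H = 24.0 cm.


Formula: V = pi * (D/2)^2 * H  (cylinder volume)
Radius = D/2 = 11.8/2 = 5.9 cm
V = pi * 5.9^2 * 24.0 = 2624.6122 cm^3

2624.6122 cm^3


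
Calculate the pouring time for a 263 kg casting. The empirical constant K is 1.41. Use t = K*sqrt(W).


Formula: t = K * sqrt(W)
sqrt(W) = sqrt(263) = 16.21727
t = 1.41 * 16.21727 = 22.8664 s

22.8664 s


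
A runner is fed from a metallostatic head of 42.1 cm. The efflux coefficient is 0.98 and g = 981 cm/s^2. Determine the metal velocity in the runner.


Formula: v = Cd * sqrt(2 * g * h)  (Torricelli with discharge coefficient)
2*g*h = 2 * 981 * 42.1 = 82600.2 cm^2/s^2
sqrt(82600.2) = 287.40251 cm/s
v = 0.98 * 287.40251 = 281.6545 cm/s

Final answer: 281.6545 cm/s


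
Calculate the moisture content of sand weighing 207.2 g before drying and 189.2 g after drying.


Formula: MC = (W_wet - W_dry) / W_wet * 100
Water mass = 207.2 - 189.2 = 18.0 g
MC = 18.0 / 207.2 * 100 = 8.6873%


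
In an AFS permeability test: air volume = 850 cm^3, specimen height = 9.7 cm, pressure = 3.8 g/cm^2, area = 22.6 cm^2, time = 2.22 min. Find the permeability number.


Formula: Permeability Number P = (V * H) / (p * A * t)
Numerator: V * H = 850 * 9.7 = 8245.0
Denominator: p * A * t = 3.8 * 22.6 * 2.22 = 190.6536
P = 8245.0 / 190.6536 = 43.2460

43.2460


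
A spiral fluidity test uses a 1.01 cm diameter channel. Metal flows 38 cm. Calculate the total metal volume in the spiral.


Formula: V = pi * (d/2)^2 * L  (cylinder volume)
Radius = 1.01/2 = 0.505 cm
V = pi * 0.505^2 * 38 = 30.4450 cm^3

Answer: 30.4450 cm^3


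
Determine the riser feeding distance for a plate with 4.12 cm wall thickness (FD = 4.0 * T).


Formula: FD = 4.0 * T  (riser feeding-distance rule)
FD = 4.0 * 4.12 cm = 16.4800 cm

16.4800 cm


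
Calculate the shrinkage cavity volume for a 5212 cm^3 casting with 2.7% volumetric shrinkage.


Formula: V_shrink = V_casting * shrinkage_pct / 100
V_shrink = 5212 cm^3 * 2.7 / 100 = 140.7240 cm^3

140.7240 cm^3


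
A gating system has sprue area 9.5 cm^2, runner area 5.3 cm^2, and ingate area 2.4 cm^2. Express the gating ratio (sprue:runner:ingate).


Sprue:Runner:Ingate = 1 : 5.3/9.5 : 2.4/9.5 = 1:0.56:0.25


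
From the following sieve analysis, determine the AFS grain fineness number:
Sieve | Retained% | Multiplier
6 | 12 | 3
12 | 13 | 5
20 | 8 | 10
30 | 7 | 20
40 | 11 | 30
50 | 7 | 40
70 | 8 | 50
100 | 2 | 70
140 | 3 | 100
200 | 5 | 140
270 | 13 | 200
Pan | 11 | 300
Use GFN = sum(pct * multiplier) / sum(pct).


Formula: GFN = sum(pct * multiplier) / sum(pct)
sum(pct * multiplier) = 8371
sum(pct) = 100
GFN = 8371 / 100 = 83.71

83.71


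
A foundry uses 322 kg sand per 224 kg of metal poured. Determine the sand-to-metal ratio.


Formula: Sand-to-Metal Ratio = W_sand / W_metal
Ratio = 322 kg / 224 kg = 1.4375

1.4375


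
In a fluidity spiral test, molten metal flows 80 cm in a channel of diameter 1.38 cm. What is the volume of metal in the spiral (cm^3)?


Formula: V = pi * (d/2)^2 * L  (cylinder volume)
Radius = 1.38/2 = 0.69 cm
V = pi * 0.69^2 * 80 = 119.6570 cm^3

119.6570 cm^3


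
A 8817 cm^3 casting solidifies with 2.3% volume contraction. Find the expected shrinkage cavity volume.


Formula: V_shrink = V_casting * shrinkage_pct / 100
V_shrink = 8817 cm^3 * 2.3 / 100 = 202.7910 cm^3

Answer: 202.7910 cm^3


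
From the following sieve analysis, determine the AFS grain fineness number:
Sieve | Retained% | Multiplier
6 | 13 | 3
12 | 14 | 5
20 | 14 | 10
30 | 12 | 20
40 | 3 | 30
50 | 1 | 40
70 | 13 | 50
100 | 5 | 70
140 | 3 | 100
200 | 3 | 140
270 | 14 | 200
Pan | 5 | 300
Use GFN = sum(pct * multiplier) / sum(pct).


Formula: GFN = sum(pct * multiplier) / sum(pct)
sum(pct * multiplier) = 6639
sum(pct) = 100
GFN = 6639 / 100 = 66.39

66.39


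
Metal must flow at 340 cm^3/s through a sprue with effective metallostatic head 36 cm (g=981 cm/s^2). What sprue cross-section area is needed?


Formula: v = sqrt(2*g*h), A = Q/v
Velocity: v = sqrt(2 * 981 * 36) = sqrt(70632) = 265.7668 cm/s
Sprue area: A = Q / v = 340 / 265.7668 = 1.2793 cm^2


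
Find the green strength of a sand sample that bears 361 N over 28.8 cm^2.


Formula: Compressive Strength = Force / Area
Strength = 361 N / 28.8 cm^2 = 12.5347 N/cm^2

12.5347 N/cm^2


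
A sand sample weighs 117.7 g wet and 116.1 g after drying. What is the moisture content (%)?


Formula: MC = (W_wet - W_dry) / W_wet * 100
Water mass = 117.7 - 116.1 = 1.6 g
MC = 1.6 / 117.7 * 100 = 1.3594%

Answer: 1.3594%


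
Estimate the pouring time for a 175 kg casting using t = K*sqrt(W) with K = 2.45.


Formula: t = K * sqrt(W)
sqrt(W) = sqrt(175) = 13.22876
t = 2.45 * 13.22876 = 32.4105 s

32.4105 s


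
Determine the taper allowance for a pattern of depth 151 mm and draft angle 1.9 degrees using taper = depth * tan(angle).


Formula: taper = depth * tan(draft_angle)
tan(1.9 deg) = 0.0331734
taper = 151 mm * 0.0331734 = 5.0092 mm

5.0092 mm


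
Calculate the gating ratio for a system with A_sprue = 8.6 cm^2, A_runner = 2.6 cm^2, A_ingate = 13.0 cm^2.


Sprue:Runner:Ingate = 1 : 2.6/8.6 : 13.0/8.6 = 1:0.30:1.51


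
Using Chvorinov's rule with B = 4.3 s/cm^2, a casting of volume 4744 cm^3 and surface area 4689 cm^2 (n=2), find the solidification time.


Formula: t_s = B * (V/A)^n  (Chvorinov's rule, n=2)
Modulus M = V/A = 4744/4689 = 1.011730 cm
M^2 = 1.011730^2 = 1.023598 cm^2
t_s = 4.3 * 1.023598 = 4.4015 s

4.4015 s


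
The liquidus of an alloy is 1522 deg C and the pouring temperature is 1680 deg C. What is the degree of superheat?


Formula: Superheat = T_pour - T_melt
Superheat = 1680 - 1522 = 158 deg C

158 deg C


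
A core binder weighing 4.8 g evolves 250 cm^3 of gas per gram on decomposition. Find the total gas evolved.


Formula: V_gas = W_binder * gas_evolution_rate
V = 4.8 g * 250 cm^3/g = 1200.0000 cm^3

1200.0000 cm^3


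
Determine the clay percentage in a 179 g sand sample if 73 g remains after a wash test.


Formula: Clay% = (W_total - W_washed) / W_total * 100
Clay mass = 179 - 73 = 106 g
Clay% = 106 / 179 * 100 = 59.2179%

Final answer: 59.2179%


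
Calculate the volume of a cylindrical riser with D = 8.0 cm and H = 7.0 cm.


Formula: V = pi * (D/2)^2 * H  (cylinder volume)
Radius = D/2 = 8.0/2 = 4.0 cm
V = pi * 4.0^2 * 7.0 = 351.8584 cm^3

351.8584 cm^3


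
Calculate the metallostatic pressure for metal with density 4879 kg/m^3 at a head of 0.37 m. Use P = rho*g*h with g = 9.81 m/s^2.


Formula: P = rho * g * h
rho * g = 4879 * 9.81 = 47862.99 N/m^3
P = 47862.99 * 0.37 = 17709.3063 Pa

17709.3063 Pa


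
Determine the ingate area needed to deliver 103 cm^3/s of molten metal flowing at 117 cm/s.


Formula: A_ingate = Q / v  (continuity equation)
A = 103 cm^3/s / 117 cm/s = 0.8803 cm^2

Final answer: 0.8803 cm^2


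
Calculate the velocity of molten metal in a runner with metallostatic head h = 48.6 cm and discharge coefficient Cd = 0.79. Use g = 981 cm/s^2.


Formula: v = Cd * sqrt(2 * g * h)  (Torricelli with discharge coefficient)
2*g*h = 2 * 981 * 48.6 = 95353.2 cm^2/s^2
sqrt(95353.2) = 308.79313 cm/s
v = 0.79 * 308.79313 = 243.9466 cm/s

Final answer: 243.9466 cm/s


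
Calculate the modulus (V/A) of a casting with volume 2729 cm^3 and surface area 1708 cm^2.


Formula: Casting Modulus M = V / A
M = 2729 cm^3 / 1708 cm^2 = 1.5978 cm


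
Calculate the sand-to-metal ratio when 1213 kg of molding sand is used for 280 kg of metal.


Formula: Sand-to-Metal Ratio = W_sand / W_metal
Ratio = 1213 kg / 280 kg = 4.3321


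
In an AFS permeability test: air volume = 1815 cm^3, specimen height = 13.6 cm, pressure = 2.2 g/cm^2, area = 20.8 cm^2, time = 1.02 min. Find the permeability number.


Formula: Permeability Number P = (V * H) / (p * A * t)
Numerator: V * H = 1815 * 13.6 = 24684.0
Denominator: p * A * t = 2.2 * 20.8 * 1.02 = 46.6752
P = 24684.0 / 46.6752 = 528.8462

Final answer: 528.8462


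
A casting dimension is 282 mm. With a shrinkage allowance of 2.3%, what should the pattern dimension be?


Formula: L_pattern = L_casting * (1 + shrinkage_rate/100)
Shrinkage factor = 1 + 2.3/100 = 1.023
L_pattern = 282 mm * 1.023 = 288.4860 mm


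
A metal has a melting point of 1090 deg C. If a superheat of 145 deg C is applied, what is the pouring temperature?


Formula: T_pour = T_melt + Superheat
T_pour = 1090 + 145 = 1235 deg C

Final answer: 1235 deg C


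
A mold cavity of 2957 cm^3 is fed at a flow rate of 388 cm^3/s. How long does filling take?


Formula: t_fill = V_mold / Q_flow
t = 2957 cm^3 / 388 cm^3/s = 7.6211 s

7.6211 s


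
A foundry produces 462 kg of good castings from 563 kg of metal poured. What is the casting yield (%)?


Formula: Casting Yield = (W_good / W_total) * 100
Yield = (462 kg / 563 kg) * 100 = 82.0604%

Final answer: 82.0604%


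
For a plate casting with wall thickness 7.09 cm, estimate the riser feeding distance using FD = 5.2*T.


Formula: FD = 5.2 * T  (riser feeding-distance rule)
FD = 5.2 * 7.09 cm = 36.8680 cm

Answer: 36.8680 cm


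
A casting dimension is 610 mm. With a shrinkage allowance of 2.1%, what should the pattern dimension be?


Formula: L_pattern = L_casting * (1 + shrinkage_rate/100)
Shrinkage factor = 1 + 2.1/100 = 1.021
L_pattern = 610 mm * 1.021 = 622.8100 mm

Answer: 622.8100 mm


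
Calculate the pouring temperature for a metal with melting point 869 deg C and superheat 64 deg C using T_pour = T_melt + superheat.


Formula: T_pour = T_melt + Superheat
T_pour = 869 + 64 = 933 deg C

Answer: 933 deg C


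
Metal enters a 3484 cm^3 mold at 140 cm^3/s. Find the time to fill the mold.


Formula: t_fill = V_mold / Q_flow
t = 3484 cm^3 / 140 cm^3/s = 24.8857 s


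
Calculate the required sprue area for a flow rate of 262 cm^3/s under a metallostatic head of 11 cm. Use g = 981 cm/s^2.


Formula: v = sqrt(2*g*h), A = Q/v
Velocity: v = sqrt(2 * 981 * 11) = sqrt(21582) = 146.9081 cm/s
Sprue area: A = Q / v = 262 / 146.9081 = 1.7834 cm^2

Answer: 1.7834 cm^2


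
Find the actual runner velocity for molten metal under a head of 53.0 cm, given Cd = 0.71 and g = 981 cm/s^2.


Formula: v = Cd * sqrt(2 * g * h)  (Torricelli with discharge coefficient)
2*g*h = 2 * 981 * 53.0 = 103986.0 cm^2/s^2
sqrt(103986.0) = 322.46860 cm/s
v = 0.71 * 322.46860 = 228.9527 cm/s


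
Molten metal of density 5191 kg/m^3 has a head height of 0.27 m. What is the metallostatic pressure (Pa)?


Formula: P = rho * g * h
rho * g = 5191 * 9.81 = 50923.71 N/m^3
P = 50923.71 * 0.27 = 13749.4017 Pa

Answer: 13749.4017 Pa


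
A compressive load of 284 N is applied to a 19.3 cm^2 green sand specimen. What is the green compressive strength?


Formula: Compressive Strength = Force / Area
Strength = 284 N / 19.3 cm^2 = 14.7150 N/cm^2


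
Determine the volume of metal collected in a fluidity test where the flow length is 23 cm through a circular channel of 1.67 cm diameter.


Formula: V = pi * (d/2)^2 * L  (cylinder volume)
Radius = 1.67/2 = 0.835 cm
V = pi * 0.835^2 * 23 = 50.3791 cm^3

Final answer: 50.3791 cm^3


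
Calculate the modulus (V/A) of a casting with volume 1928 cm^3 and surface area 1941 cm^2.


Formula: Casting Modulus M = V / A
M = 1928 cm^3 / 1941 cm^2 = 0.9933 cm

Answer: 0.9933 cm


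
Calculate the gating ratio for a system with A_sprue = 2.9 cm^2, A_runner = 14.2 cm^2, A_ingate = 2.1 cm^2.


Sprue:Runner:Ingate = 1 : 14.2/2.9 : 2.1/2.9 = 1:4.90:0.72

1:4.90:0.72


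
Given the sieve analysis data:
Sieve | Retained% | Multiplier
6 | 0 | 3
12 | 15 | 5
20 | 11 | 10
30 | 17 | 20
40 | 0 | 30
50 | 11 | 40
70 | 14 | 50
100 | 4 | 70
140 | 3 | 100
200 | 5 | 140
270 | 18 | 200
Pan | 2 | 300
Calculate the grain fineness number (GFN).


Formula: GFN = sum(pct * multiplier) / sum(pct)
sum(pct * multiplier) = 7145
sum(pct) = 100
GFN = 7145 / 100 = 71.45

Answer: 71.45


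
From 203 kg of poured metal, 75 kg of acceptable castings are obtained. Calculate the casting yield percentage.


Formula: Casting Yield = (W_good / W_total) * 100
Yield = (75 kg / 203 kg) * 100 = 36.9458%


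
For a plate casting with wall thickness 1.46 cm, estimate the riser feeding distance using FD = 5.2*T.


Formula: FD = 5.2 * T  (riser feeding-distance rule)
FD = 5.2 * 1.46 cm = 7.5920 cm

Final answer: 7.5920 cm


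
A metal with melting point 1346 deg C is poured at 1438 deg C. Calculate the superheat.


Formula: Superheat = T_pour - T_melt
Superheat = 1438 - 1346 = 92 deg C

92 deg C


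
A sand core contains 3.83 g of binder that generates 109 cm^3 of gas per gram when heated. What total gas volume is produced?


Formula: V_gas = W_binder * gas_evolution_rate
V = 3.83 g * 109 cm^3/g = 417.4700 cm^3

Final answer: 417.4700 cm^3


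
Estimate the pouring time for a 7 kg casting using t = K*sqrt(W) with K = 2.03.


Formula: t = K * sqrt(W)
sqrt(W) = sqrt(7) = 2.64575
t = 2.03 * 2.64575 = 5.3709 s

Answer: 5.3709 s


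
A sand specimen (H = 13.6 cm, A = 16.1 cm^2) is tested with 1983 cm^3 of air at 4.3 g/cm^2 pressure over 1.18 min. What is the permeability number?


Formula: Permeability Number P = (V * H) / (p * A * t)
Numerator: V * H = 1983 * 13.6 = 26968.8
Denominator: p * A * t = 4.3 * 16.1 * 1.18 = 81.6914
P = 26968.8 / 81.6914 = 330.1302

330.1302


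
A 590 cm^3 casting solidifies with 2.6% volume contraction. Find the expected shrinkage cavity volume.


Formula: V_shrink = V_casting * shrinkage_pct / 100
V_shrink = 590 cm^3 * 2.6 / 100 = 15.3400 cm^3

Answer: 15.3400 cm^3


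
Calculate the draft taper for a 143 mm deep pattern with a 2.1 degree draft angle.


Formula: taper = depth * tan(draft_angle)
tan(2.1 deg) = 0.0366683
taper = 143 mm * 0.0366683 = 5.2436 mm

Answer: 5.2436 mm


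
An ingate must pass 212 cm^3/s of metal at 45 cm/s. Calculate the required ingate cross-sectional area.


Formula: A_ingate = Q / v  (continuity equation)
A = 212 cm^3/s / 45 cm/s = 4.7111 cm^2

4.7111 cm^2


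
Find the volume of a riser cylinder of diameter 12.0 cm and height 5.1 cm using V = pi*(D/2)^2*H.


Formula: V = pi * (D/2)^2 * H  (cylinder volume)
Radius = D/2 = 12.0/2 = 6.0 cm
V = pi * 6.0^2 * 5.1 = 576.7964 cm^3


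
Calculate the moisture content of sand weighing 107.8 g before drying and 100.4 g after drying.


Formula: MC = (W_wet - W_dry) / W_wet * 100
Water mass = 107.8 - 100.4 = 7.4 g
MC = 7.4 / 107.8 * 100 = 6.8646%

Answer: 6.8646%


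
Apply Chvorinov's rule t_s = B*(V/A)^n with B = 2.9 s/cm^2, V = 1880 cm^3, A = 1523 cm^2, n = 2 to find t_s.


Formula: t_s = B * (V/A)^n  (Chvorinov's rule, n=2)
Modulus M = V/A = 1880/1523 = 1.234406 cm
M^2 = 1.234406^2 = 1.523758 cm^2
t_s = 2.9 * 1.523758 = 4.4189 s

Final answer: 4.4189 s


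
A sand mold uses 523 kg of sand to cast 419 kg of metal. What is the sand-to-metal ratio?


Formula: Sand-to-Metal Ratio = W_sand / W_metal
Ratio = 523 kg / 419 kg = 1.2482

Answer: 1.2482


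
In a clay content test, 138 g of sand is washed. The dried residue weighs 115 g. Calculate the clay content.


Formula: Clay% = (W_total - W_washed) / W_total * 100
Clay mass = 138 - 115 = 23 g
Clay% = 23 / 138 * 100 = 16.6667%

16.6667%


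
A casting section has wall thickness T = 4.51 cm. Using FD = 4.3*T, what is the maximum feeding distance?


Formula: FD = 4.3 * T  (riser feeding-distance rule)
FD = 4.3 * 4.51 cm = 19.3930 cm

Final answer: 19.3930 cm


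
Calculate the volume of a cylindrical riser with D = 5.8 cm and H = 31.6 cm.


Formula: V = pi * (D/2)^2 * H  (cylinder volume)
Radius = D/2 = 5.8/2 = 2.9 cm
V = pi * 2.9^2 * 31.6 = 834.8971 cm^3

834.8971 cm^3


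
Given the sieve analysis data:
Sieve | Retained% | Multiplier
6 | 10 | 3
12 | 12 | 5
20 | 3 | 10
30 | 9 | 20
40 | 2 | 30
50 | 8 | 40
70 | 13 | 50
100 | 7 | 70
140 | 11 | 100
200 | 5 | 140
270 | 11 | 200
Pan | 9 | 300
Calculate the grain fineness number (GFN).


Formula: GFN = sum(pct * multiplier) / sum(pct)
sum(pct * multiplier) = 8520
sum(pct) = 100
GFN = 8520 / 100 = 85.20

Final answer: 85.20


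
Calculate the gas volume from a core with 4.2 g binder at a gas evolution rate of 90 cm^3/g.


Formula: V_gas = W_binder * gas_evolution_rate
V = 4.2 g * 90 cm^3/g = 378.0000 cm^3

378.0000 cm^3


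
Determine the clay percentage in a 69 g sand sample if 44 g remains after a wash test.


Formula: Clay% = (W_total - W_washed) / W_total * 100
Clay mass = 69 - 44 = 25 g
Clay% = 25 / 69 * 100 = 36.2319%

Answer: 36.2319%


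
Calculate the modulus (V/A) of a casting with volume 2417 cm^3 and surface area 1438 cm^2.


Formula: Casting Modulus M = V / A
M = 2417 cm^3 / 1438 cm^2 = 1.6808 cm

Answer: 1.6808 cm


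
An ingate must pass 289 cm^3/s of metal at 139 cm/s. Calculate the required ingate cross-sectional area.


Formula: A_ingate = Q / v  (continuity equation)
A = 289 cm^3/s / 139 cm/s = 2.0791 cm^2


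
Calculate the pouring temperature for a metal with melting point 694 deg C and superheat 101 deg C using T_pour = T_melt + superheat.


Formula: T_pour = T_melt + Superheat
T_pour = 694 + 101 = 795 deg C

795 deg C


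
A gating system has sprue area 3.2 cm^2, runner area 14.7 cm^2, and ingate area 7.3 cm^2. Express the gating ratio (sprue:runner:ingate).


Sprue:Runner:Ingate = 1 : 14.7/3.2 : 7.3/3.2 = 1:4.59:2.28

Final answer: 1:4.59:2.28


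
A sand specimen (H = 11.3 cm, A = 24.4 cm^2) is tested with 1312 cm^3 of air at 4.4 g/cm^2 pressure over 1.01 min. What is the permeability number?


Formula: Permeability Number P = (V * H) / (p * A * t)
Numerator: V * H = 1312 * 11.3 = 14825.6
Denominator: p * A * t = 4.4 * 24.4 * 1.01 = 108.4336
P = 14825.6 / 108.4336 = 136.7251

Final answer: 136.7251


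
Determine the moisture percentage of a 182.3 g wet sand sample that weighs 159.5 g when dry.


Formula: MC = (W_wet - W_dry) / W_wet * 100
Water mass = 182.3 - 159.5 = 22.8 g
MC = 22.8 / 182.3 * 100 = 12.5069%


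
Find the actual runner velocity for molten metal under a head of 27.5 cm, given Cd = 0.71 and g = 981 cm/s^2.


Formula: v = Cd * sqrt(2 * g * h)  (Torricelli with discharge coefficient)
2*g*h = 2 * 981 * 27.5 = 53955.0 cm^2/s^2
sqrt(53955.0) = 232.28216 cm/s
v = 0.71 * 232.28216 = 164.9203 cm/s

164.9203 cm/s


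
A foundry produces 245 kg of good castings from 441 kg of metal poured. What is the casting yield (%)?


Formula: Casting Yield = (W_good / W_total) * 100
Yield = (245 kg / 441 kg) * 100 = 55.5556%

55.5556%


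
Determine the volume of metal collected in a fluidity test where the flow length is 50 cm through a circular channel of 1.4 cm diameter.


Formula: V = pi * (d/2)^2 * L  (cylinder volume)
Radius = 1.4/2 = 0.7 cm
V = pi * 0.7^2 * 50 = 76.9690 cm^3


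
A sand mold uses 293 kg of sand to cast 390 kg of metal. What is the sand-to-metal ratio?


Formula: Sand-to-Metal Ratio = W_sand / W_metal
Ratio = 293 kg / 390 kg = 0.7513

Answer: 0.7513


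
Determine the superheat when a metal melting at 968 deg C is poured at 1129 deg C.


Formula: Superheat = T_pour - T_melt
Superheat = 1129 - 968 = 161 deg C


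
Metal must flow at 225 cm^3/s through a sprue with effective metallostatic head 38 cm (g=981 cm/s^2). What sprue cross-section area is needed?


Formula: v = sqrt(2*g*h), A = Q/v
Velocity: v = sqrt(2 * 981 * 38) = sqrt(74556) = 273.0494 cm/s
Sprue area: A = Q / v = 225 / 273.0494 = 0.8240 cm^2


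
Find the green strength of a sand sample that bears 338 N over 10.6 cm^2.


Formula: Compressive Strength = Force / Area
Strength = 338 N / 10.6 cm^2 = 31.8868 N/cm^2

31.8868 N/cm^2


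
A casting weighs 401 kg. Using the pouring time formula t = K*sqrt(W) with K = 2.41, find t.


Formula: t = K * sqrt(W)
sqrt(W) = sqrt(401) = 20.02498
t = 2.41 * 20.02498 = 48.2602 s

Final answer: 48.2602 s


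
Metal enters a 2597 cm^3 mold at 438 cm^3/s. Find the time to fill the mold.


Formula: t_fill = V_mold / Q_flow
t = 2597 cm^3 / 438 cm^3/s = 5.9292 s

5.9292 s


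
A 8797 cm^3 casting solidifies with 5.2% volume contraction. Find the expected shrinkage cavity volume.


Formula: V_shrink = V_casting * shrinkage_pct / 100
V_shrink = 8797 cm^3 * 5.2 / 100 = 457.4440 cm^3


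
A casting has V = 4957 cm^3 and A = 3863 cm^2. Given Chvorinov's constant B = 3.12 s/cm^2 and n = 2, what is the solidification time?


Formula: t_s = B * (V/A)^n  (Chvorinov's rule, n=2)
Modulus M = V/A = 4957/3863 = 1.283200 cm
M^2 = 1.283200^2 = 1.646602 cm^2
t_s = 3.12 * 1.646602 = 5.1374 s

Answer: 5.1374 s


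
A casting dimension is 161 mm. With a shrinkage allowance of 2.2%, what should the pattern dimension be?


Formula: L_pattern = L_casting * (1 + shrinkage_rate/100)
Shrinkage factor = 1 + 2.2/100 = 1.022
L_pattern = 161 mm * 1.022 = 164.5420 mm

Final answer: 164.5420 mm


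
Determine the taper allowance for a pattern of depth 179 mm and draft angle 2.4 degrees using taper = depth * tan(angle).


Formula: taper = depth * tan(draft_angle)
tan(2.4 deg) = 0.0419124
taper = 179 mm * 0.0419124 = 7.5023 mm

Final answer: 7.5023 mm


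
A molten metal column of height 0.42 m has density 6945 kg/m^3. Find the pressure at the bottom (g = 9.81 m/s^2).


Formula: P = rho * g * h
rho * g = 6945 * 9.81 = 68130.45 N/m^3
P = 68130.45 * 0.42 = 28614.7890 Pa

Final answer: 28614.7890 Pa


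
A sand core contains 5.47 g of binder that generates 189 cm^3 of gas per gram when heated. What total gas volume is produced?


Formula: V_gas = W_binder * gas_evolution_rate
V = 5.47 g * 189 cm^3/g = 1033.8300 cm^3


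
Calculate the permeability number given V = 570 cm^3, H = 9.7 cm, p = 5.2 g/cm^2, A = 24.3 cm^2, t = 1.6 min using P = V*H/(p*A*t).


Formula: Permeability Number P = (V * H) / (p * A * t)
Numerator: V * H = 570 * 9.7 = 5529.0
Denominator: p * A * t = 5.2 * 24.3 * 1.6 = 202.176
P = 5529.0 / 202.176 = 27.3475


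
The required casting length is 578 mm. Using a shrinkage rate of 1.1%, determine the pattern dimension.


Formula: L_pattern = L_casting * (1 + shrinkage_rate/100)
Shrinkage factor = 1 + 1.1/100 = 1.011
L_pattern = 578 mm * 1.011 = 584.3580 mm

Final answer: 584.3580 mm


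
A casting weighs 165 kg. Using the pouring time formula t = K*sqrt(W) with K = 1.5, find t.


Formula: t = K * sqrt(W)
sqrt(W) = sqrt(165) = 12.84523
t = 1.5 * 12.84523 = 19.2678 s


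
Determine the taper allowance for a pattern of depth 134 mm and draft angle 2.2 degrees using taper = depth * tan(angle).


Formula: taper = depth * tan(draft_angle)
tan(2.2 deg) = 0.0384161
taper = 134 mm * 0.0384161 = 5.1478 mm

Final answer: 5.1478 mm


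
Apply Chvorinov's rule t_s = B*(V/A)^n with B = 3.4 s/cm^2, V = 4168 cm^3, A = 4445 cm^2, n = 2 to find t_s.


Formula: t_s = B * (V/A)^n  (Chvorinov's rule, n=2)
Modulus M = V/A = 4168/4445 = 0.937683 cm
M^2 = 0.937683^2 = 0.879249 cm^2
t_s = 3.4 * 0.879249 = 2.9894 s

Answer: 2.9894 s


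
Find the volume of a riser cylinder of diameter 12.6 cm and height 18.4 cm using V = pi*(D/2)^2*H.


Formula: V = pi * (D/2)^2 * H  (cylinder volume)
Radius = D/2 = 12.6/2 = 6.3 cm
V = pi * 6.3^2 * 18.4 = 2294.2925 cm^3


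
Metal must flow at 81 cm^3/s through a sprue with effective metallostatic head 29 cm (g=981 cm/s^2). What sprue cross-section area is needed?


Formula: v = sqrt(2*g*h), A = Q/v
Velocity: v = sqrt(2 * 981 * 29) = sqrt(56898) = 238.5330 cm/s
Sprue area: A = Q / v = 81 / 238.5330 = 0.3396 cm^2

0.3396 cm^2


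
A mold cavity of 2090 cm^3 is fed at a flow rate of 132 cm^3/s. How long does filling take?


Formula: t_fill = V_mold / Q_flow
t = 2090 cm^3 / 132 cm^3/s = 15.8333 s


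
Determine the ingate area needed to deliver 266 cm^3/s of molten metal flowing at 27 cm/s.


Formula: A_ingate = Q / v  (continuity equation)
A = 266 cm^3/s / 27 cm/s = 9.8519 cm^2

Answer: 9.8519 cm^2


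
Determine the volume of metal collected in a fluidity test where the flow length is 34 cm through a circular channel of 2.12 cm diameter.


Formula: V = pi * (d/2)^2 * L  (cylinder volume)
Radius = 2.12/2 = 1.06 cm
V = pi * 1.06^2 * 34 = 120.0164 cm^3

Answer: 120.0164 cm^3


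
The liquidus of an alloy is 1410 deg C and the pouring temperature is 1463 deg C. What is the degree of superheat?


Formula: Superheat = T_pour - T_melt
Superheat = 1463 - 1410 = 53 deg C


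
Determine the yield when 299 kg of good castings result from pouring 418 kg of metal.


Formula: Casting Yield = (W_good / W_total) * 100
Yield = (299 kg / 418 kg) * 100 = 71.5311%

Final answer: 71.5311%


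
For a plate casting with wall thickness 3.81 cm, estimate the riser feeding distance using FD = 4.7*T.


Formula: FD = 4.7 * T  (riser feeding-distance rule)
FD = 4.7 * 3.81 cm = 17.9070 cm

Final answer: 17.9070 cm


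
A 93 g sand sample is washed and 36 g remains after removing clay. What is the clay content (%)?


Formula: Clay% = (W_total - W_washed) / W_total * 100
Clay mass = 93 - 36 = 57 g
Clay% = 57 / 93 * 100 = 61.2903%

Final answer: 61.2903%


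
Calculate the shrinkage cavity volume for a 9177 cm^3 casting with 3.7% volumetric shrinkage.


Formula: V_shrink = V_casting * shrinkage_pct / 100
V_shrink = 9177 cm^3 * 3.7 / 100 = 339.5490 cm^3

Final answer: 339.5490 cm^3


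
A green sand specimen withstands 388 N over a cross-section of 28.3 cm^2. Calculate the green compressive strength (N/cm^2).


Formula: Compressive Strength = Force / Area
Strength = 388 N / 28.3 cm^2 = 13.7102 N/cm^2

Answer: 13.7102 N/cm^2


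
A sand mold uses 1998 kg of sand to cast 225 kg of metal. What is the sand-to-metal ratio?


Formula: Sand-to-Metal Ratio = W_sand / W_metal
Ratio = 1998 kg / 225 kg = 8.8800


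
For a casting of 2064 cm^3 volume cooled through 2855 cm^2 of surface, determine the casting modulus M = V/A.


Formula: Casting Modulus M = V / A
M = 2064 cm^3 / 2855 cm^2 = 0.7229 cm

0.7229 cm


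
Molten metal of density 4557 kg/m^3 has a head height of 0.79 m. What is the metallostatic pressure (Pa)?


Formula: P = rho * g * h
rho * g = 4557 * 9.81 = 44704.17 N/m^3
P = 44704.17 * 0.79 = 35316.2943 Pa

Final answer: 35316.2943 Pa


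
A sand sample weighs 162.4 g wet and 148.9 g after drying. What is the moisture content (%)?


Formula: MC = (W_wet - W_dry) / W_wet * 100
Water mass = 162.4 - 148.9 = 13.5 g
MC = 13.5 / 162.4 * 100 = 8.3128%

Final answer: 8.3128%


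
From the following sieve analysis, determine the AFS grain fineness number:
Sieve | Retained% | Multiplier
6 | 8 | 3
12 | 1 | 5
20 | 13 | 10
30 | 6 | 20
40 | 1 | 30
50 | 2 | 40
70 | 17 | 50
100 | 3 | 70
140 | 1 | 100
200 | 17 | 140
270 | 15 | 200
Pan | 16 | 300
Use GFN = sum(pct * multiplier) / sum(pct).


Formula: GFN = sum(pct * multiplier) / sum(pct)
sum(pct * multiplier) = 11729
sum(pct) = 100
GFN = 11729 / 100 = 117.29

Final answer: 117.29


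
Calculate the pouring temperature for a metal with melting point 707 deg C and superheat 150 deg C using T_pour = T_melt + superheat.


Formula: T_pour = T_melt + Superheat
T_pour = 707 + 150 = 857 deg C


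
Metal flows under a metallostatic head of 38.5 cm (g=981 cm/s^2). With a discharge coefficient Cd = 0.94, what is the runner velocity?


Formula: v = Cd * sqrt(2 * g * h)  (Torricelli with discharge coefficient)
2*g*h = 2 * 981 * 38.5 = 75537.0 cm^2/s^2
sqrt(75537.0) = 274.83995 cm/s
v = 0.94 * 274.83995 = 258.3496 cm/s

Answer: 258.3496 cm/s


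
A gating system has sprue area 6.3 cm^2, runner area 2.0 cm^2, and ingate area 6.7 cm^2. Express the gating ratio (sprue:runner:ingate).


Sprue:Runner:Ingate = 1 : 2.0/6.3 : 6.7/6.3 = 1:0.32:1.06

Answer: 1:0.32:1.06


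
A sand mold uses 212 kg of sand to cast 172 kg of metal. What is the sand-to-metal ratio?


Formula: Sand-to-Metal Ratio = W_sand / W_metal
Ratio = 212 kg / 172 kg = 1.2326

1.2326


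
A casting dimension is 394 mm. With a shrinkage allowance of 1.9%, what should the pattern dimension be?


Formula: L_pattern = L_casting * (1 + shrinkage_rate/100)
Shrinkage factor = 1 + 1.9/100 = 1.019
L_pattern = 394 mm * 1.019 = 401.4860 mm


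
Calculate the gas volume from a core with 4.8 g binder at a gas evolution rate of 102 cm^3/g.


Formula: V_gas = W_binder * gas_evolution_rate
V = 4.8 g * 102 cm^3/g = 489.6000 cm^3

Final answer: 489.6000 cm^3


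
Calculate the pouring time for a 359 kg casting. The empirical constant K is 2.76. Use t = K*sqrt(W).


Formula: t = K * sqrt(W)
sqrt(W) = sqrt(359) = 18.94730
t = 2.76 * 18.94730 = 52.2945 s

Answer: 52.2945 s


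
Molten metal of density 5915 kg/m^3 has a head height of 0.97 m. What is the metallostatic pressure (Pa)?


Formula: P = rho * g * h
rho * g = 5915 * 9.81 = 58026.15 N/m^3
P = 58026.15 * 0.97 = 56285.3655 Pa

Final answer: 56285.3655 Pa


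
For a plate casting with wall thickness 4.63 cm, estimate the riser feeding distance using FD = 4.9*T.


Formula: FD = 4.9 * T  (riser feeding-distance rule)
FD = 4.9 * 4.63 cm = 22.6870 cm

Final answer: 22.6870 cm


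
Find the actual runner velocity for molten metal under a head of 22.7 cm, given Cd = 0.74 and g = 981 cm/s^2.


Formula: v = Cd * sqrt(2 * g * h)  (Torricelli with discharge coefficient)
2*g*h = 2 * 981 * 22.7 = 44537.4 cm^2/s^2
sqrt(44537.4) = 211.03886 cm/s
v = 0.74 * 211.03886 = 156.1688 cm/s

156.1688 cm/s


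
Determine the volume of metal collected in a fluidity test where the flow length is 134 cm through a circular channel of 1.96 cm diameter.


Formula: V = pi * (d/2)^2 * L  (cylinder volume)
Radius = 1.96/2 = 0.98 cm
V = pi * 0.98^2 * 134 = 404.3029 cm^3

404.3029 cm^3


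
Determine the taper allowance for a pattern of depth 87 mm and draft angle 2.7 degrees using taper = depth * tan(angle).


Formula: taper = depth * tan(draft_angle)
tan(2.7 deg) = 0.0471588
taper = 87 mm * 0.0471588 = 4.1028 mm

4.1028 mm


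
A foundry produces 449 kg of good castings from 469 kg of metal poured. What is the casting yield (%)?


Formula: Casting Yield = (W_good / W_total) * 100
Yield = (449 kg / 469 kg) * 100 = 95.7356%

Answer: 95.7356%


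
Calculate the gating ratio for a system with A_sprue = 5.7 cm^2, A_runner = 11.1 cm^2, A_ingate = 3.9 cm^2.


Sprue:Runner:Ingate = 1 : 11.1/5.7 : 3.9/5.7 = 1:1.95:0.68

1:1.95:0.68


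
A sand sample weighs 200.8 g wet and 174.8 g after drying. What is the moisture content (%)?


Formula: MC = (W_wet - W_dry) / W_wet * 100
Water mass = 200.8 - 174.8 = 26.0 g
MC = 26.0 / 200.8 * 100 = 12.9482%

12.9482%


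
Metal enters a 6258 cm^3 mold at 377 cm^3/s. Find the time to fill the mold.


Formula: t_fill = V_mold / Q_flow
t = 6258 cm^3 / 377 cm^3/s = 16.5995 s

16.5995 s


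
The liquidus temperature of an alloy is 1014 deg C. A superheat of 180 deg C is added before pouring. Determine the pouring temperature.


Formula: T_pour = T_melt + Superheat
T_pour = 1014 + 180 = 1194 deg C

Final answer: 1194 deg C


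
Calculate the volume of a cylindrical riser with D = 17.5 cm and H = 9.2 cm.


Formula: V = pi * (D/2)^2 * H  (cylinder volume)
Radius = D/2 = 17.5/2 = 8.75 cm
V = pi * 8.75^2 * 9.2 = 2212.8593 cm^3

Final answer: 2212.8593 cm^3


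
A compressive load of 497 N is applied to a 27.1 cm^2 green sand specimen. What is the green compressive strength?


Formula: Compressive Strength = Force / Area
Strength = 497 N / 27.1 cm^2 = 18.3395 N/cm^2

18.3395 N/cm^2


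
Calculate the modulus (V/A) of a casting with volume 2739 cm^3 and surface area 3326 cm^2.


Formula: Casting Modulus M = V / A
M = 2739 cm^3 / 3326 cm^2 = 0.8235 cm

Answer: 0.8235 cm


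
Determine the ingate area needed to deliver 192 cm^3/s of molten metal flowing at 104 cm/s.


Formula: A_ingate = Q / v  (continuity equation)
A = 192 cm^3/s / 104 cm/s = 1.8462 cm^2

Answer: 1.8462 cm^2


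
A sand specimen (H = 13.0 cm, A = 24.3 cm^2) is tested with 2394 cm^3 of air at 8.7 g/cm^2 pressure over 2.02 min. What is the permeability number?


Formula: Permeability Number P = (V * H) / (p * A * t)
Numerator: V * H = 2394 * 13.0 = 31122.0
Denominator: p * A * t = 8.7 * 24.3 * 2.02 = 427.0482
P = 31122.0 / 427.0482 = 72.8770

Final answer: 72.8770


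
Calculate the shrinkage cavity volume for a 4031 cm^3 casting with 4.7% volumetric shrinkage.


Formula: V_shrink = V_casting * shrinkage_pct / 100
V_shrink = 4031 cm^3 * 4.7 / 100 = 189.4570 cm^3

189.4570 cm^3


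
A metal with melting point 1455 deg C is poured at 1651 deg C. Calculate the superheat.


Formula: Superheat = T_pour - T_melt
Superheat = 1651 - 1455 = 196 deg C

Answer: 196 deg C


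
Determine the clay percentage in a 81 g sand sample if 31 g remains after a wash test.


Formula: Clay% = (W_total - W_washed) / W_total * 100
Clay mass = 81 - 31 = 50 g
Clay% = 50 / 81 * 100 = 61.7284%

61.7284%


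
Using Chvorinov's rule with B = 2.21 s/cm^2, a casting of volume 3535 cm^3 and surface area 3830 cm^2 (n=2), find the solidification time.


Formula: t_s = B * (V/A)^n  (Chvorinov's rule, n=2)
Modulus M = V/A = 3535/3830 = 0.922977 cm
M^2 = 0.922977^2 = 0.851887 cm^2
t_s = 2.21 * 0.851887 = 1.8827 s

Final answer: 1.8827 s


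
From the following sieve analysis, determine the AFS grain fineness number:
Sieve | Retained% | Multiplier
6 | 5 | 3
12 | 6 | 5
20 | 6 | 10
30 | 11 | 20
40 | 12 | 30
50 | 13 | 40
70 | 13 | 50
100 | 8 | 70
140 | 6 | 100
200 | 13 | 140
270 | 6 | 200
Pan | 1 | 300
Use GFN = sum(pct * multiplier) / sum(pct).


Formula: GFN = sum(pct * multiplier) / sum(pct)
sum(pct * multiplier) = 6335
sum(pct) = 100
GFN = 6335 / 100 = 63.35

Final answer: 63.35
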